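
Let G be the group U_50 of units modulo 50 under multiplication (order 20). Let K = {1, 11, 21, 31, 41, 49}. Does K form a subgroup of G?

No

|K| = 6 does not divide |G| = 20, so by Lagrange K is not a subgroup.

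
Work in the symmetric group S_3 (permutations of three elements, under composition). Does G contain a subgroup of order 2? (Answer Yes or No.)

2 | 6. A subgroup of order 2 is {e, (1 2)}.

Yes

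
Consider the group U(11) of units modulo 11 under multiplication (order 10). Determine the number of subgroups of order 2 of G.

|G| = 10 and 2 | 10, so subgroups of order 2 are possible by Lagrange.
The subgroups of order 2 are: {1, 10}.
So G has 1 subgroup of order 2.

1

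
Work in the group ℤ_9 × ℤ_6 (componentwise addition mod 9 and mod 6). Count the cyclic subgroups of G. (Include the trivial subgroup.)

Group the elements of G by the cyclic subgroup they generate; each cyclic subgroup of order d accounts for φ(d) elements.
Cyclic subgroups by order — order 1: 1; order 2: 1; order 3: 4; order 6: 4; order 9: 3; order 18: 3.
Total: 16.

16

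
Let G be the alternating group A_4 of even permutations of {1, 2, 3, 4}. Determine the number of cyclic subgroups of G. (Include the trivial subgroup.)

A cyclic subgroup of order d is generated by each of its φ(d) elements of order d, so the cyclic subgroups of order d number (#elements of order d)/φ(d).
Cyclic subgroups by order — order 1: 1; order 2: 3; order 3: 4.
Total: 8.

8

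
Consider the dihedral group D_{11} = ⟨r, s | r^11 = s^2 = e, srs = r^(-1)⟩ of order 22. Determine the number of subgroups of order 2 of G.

11

|G| = 22 and 2 | 22, so subgroups of order 2 are possible by Lagrange.
The subgroups of order 2 are: {e, r^10s}; {e, r^2s}; {e, r^3s}; {e, r^4s}; … (11 in all).
So G has 11 subgroups of order 2.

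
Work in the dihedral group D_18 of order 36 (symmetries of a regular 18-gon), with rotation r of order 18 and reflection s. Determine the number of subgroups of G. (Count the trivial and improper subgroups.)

45

|G| = 36, so by Lagrange every subgroup order divides 36. Divisors: 1, 2, 3, 4, 6, 9, 12, 18, 36.
Subgroups by order — order 1: 1; order 2: 19; order 3: 1; order 4: 9; order 6: 7; order 9: 1; order 12: 3; order 18: 3; order 36: 1.
Total: 1 + 19 + 1 + 9 + 7 + 1 + 3 + 3 + 1 = 45.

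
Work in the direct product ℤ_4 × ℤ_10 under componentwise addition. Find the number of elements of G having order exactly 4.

An element (a,b) has order lcm(ord(a), ord(b)); count pairs with lcm equal to 4.
Enumerating gives 4 such elements.

4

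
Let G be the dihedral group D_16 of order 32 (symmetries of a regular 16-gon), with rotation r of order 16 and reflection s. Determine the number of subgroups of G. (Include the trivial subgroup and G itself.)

|G| = 32, so by Lagrange every subgroup order divides 32. Divisors: 1, 2, 4, 8, 16, 32.
Subgroups by order — order 1: 1; order 2: 17; order 4: 9; order 8: 5; order 16: 3; order 32: 1.
Total: 1 + 17 + 9 + 5 + 3 + 1 = 36.

36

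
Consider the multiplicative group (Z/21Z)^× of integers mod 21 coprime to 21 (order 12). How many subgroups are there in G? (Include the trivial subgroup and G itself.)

10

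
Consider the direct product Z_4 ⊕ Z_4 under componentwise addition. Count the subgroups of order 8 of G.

3

|G| = 16 and 8 | 16, so subgroups of order 8 are possible by Lagrange.
The subgroups of order 8 are: {(0,0), (0,1), (0,2), (0,3), (2,0), (2,1), (2,2), (2,3)}; {(0,0), (0,2), (1,0), (1,2), (2,0), (2,2), (3,0), (3,2)}; {(0,0), (0,2), (1,1), (1,3), (2,0), (2,2), (3,1), (3,3)}.
So G has 3 subgroups of order 8.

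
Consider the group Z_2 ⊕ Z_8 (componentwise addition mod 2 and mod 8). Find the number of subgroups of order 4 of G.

|G| = 16 and 4 | 16, so subgroups of order 4 are possible by Lagrange.
The subgroups of order 4 are: {(0,0), (0,2), (0,4), (0,6)}; {(0,0), (0,4), (1,0), (1,4)}; {(0,0), (0,4), (1,2), (1,6)}.
So G has 3 subgroups of order 4.

3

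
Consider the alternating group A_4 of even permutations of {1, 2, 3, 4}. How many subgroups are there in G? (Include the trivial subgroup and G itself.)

10

|G| = 12, so by Lagrange every subgroup order divides 12. Divisors: 1, 2, 3, 4, 6, 12.
Subgroups by order — order 1: 1; order 2: 3; order 3: 4; order 4: 1; order 6: 0; order 12: 1.
Total: 1 + 3 + 4 + 1 + 0 + 1 = 10.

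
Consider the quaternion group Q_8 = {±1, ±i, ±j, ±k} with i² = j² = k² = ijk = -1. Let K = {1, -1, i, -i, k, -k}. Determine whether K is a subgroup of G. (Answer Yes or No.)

|K| = 6 does not divide |G| = 8, so by Lagrange K is not a subgroup.

No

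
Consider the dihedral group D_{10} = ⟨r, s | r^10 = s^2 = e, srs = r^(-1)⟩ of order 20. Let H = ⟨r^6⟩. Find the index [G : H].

4

|⟨r^6⟩| = 5 and |G| = 20.
By Lagrange, [G : H] = |G|/|H| = 20/5 = 4.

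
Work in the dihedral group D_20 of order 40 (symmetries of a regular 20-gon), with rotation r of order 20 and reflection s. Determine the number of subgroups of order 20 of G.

|G| = 40 and 20 | 40, so subgroups of order 20 are possible by Lagrange.
The subgroups of order 20 are: {e, r, r^2, r^3, r^4, r^5, r^6, r^7, r^8, r^9, r^10, r^11, r^12, r^13, r^14, r^15, r^16, r^17, r^18, r^19}; {e, r^2, r^4, r^6, r^8, r^10, r^12, r^14, r^16, r^18, s, r^2s, r^4s, r^6s, r^8s, r^10s, r^12s, r^14s, r^16s, r^18s}; {e, r^2, r^4, r^6, r^8, r^10, r^12, r^14, r^16, r^18, rs, r^3s, r^5s, r^7s, r^9s, r^11s, r^13s, r^15s, r^17s, r^19s}.
So G has 3 subgroups of order 20.

3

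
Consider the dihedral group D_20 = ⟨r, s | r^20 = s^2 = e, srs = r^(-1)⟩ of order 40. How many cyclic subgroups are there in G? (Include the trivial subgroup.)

A cyclic subgroup of order d is generated by each of its φ(d) elements of order d, so the cyclic subgroups of order d number (#elements of order d)/φ(d).
Cyclic subgroups by order — order 1: 1; order 2: 21; order 4: 1; order 5: 1; order 10: 1; order 20: 1.
Total: 26.

26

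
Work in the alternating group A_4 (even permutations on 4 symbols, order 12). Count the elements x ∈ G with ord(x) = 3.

8

The elements of order 3 are: (2 3 4), (2 4 3), (1 2 3), (1 2 4), (1 3 2), (1 3 4), (1 4 2), (1 4 3).
That's 8.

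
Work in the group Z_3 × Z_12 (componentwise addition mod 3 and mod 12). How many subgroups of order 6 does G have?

|G| = 36 and 6 | 36, so subgroups of order 6 are possible by Lagrange.
The subgroups of order 6 are: {(0,0), (0,2), (0,4), (0,6), (0,8), (0,10)}; {(0,0), (0,6), (1,0), (1,6), (2,0), (2,6)}; {(0,0), (0,6), (1,4), (1,10), (2,2), (2,8)}; {(0,0), (0,6), (1,2), (1,8), (2,4), (2,10)}.
So G has 4 subgroups of order 6.

4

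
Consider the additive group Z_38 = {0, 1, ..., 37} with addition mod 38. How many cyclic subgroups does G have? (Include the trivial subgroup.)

4

Group the elements of G by the cyclic subgroup they generate; each cyclic subgroup of order d accounts for φ(d) elements.
Cyclic subgroups by order — order 1: 1; order 2: 1; order 19: 1; order 38: 1.
Total: 4.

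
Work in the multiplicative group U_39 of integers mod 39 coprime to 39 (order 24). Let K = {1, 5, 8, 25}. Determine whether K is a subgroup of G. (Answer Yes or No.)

Yes

|K| = 4 divides |G| = 24, consistent with Lagrange.
K contains the identity, every element's inverse is in K, and K is closed under ·: it is a subgroup.
In fact K = ⟨8⟩.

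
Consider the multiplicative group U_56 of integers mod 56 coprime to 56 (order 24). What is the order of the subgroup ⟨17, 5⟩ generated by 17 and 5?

12

|⟨17⟩| = 6 and |⟨5⟩| = 6, so |H| is a multiple of lcm(6, 6) = 6 and divides |G| = 24.
Closing under the operation: H = {1, 5, 9, 13, 17, 25, 29, 33, 37, 41, 45, 53}, so |H| = 12.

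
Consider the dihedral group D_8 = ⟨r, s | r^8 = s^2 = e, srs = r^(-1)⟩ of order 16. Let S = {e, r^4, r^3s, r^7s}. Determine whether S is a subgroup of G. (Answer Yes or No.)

Yes

|S| = 4 divides |G| = 16, consistent with Lagrange.
S contains the identity, every element's inverse is in S, and S is closed under ·: it is a subgroup.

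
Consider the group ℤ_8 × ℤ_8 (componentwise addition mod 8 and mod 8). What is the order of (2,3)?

8

The order of (2,3) in Z_8 × Z_8 is lcm(ord(2) in Z_8, ord(3) in Z_8).
ord(2) = 4 and ord(3) = 8, so |⟨(2,3)⟩| = lcm(4, 8) = 8.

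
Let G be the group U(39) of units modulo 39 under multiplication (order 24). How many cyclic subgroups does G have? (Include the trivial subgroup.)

12

Each element a generates a cyclic subgroup ⟨a⟩; distinct elements may generate the same one (a cyclic group of order d has φ(d) generators).
Cyclic subgroups by order — order 1: 1; order 2: 3; order 3: 1; order 4: 2; order 6: 3; order 12: 2.
Total: 12.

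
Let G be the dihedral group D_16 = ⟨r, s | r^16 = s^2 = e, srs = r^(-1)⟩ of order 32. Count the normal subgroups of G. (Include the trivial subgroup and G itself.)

G has 36 subgroups. Checking conjugation-invariance by order — order 1: 1/1 normal; order 2: 1/17 normal; order 4: 1/9 normal; order 8: 1/5 normal; order 16: 3/3 normal; order 32: 1/1 normal.
Total normal subgroups: 8.

8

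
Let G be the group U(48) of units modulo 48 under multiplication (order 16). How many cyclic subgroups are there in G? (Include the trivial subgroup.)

12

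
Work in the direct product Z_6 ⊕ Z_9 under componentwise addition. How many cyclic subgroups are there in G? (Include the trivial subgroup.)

A cyclic subgroup of order d is generated by each of its φ(d) elements of order d, so the cyclic subgroups of order d number (#elements of order d)/φ(d).
Cyclic subgroups by order — order 1: 1; order 2: 1; order 3: 4; order 6: 4; order 9: 3; order 18: 3.
Total: 16.

16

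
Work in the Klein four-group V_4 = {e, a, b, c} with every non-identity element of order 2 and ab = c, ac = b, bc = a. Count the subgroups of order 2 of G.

3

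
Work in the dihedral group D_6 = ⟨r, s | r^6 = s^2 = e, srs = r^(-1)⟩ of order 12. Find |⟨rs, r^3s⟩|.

|⟨rs⟩| = 2 and |⟨r^3s⟩| = 2, so |H| is a multiple of lcm(2, 2) = 2 and divides |G| = 12.
Closing under the operation: H = {e, r^2, r^4, rs, r^3s, r^5s}, so |H| = 6.

6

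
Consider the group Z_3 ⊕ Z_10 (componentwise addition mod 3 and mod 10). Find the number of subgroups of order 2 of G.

|G| = 30 and 2 | 30, so subgroups of order 2 are possible by Lagrange.
The subgroups of order 2 are: {(0,0), (0,5)}.
So G has 1 subgroup of order 2.

1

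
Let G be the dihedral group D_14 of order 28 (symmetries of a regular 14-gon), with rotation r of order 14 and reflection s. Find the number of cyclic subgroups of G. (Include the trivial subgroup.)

Each element a generates a cyclic subgroup ⟨a⟩; distinct elements may generate the same one (a cyclic group of order d has φ(d) generators).
Cyclic subgroups by order — order 1: 1; order 2: 15; order 7: 1; order 14: 1.
Total: 18.

18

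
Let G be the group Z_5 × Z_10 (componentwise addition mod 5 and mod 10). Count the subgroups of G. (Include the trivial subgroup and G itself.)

16

|G| = 50, so by Lagrange every subgroup order divides 50. Divisors: 1, 2, 5, 10, 25, 50.
Subgroups by order — order 1: 1; order 2: 1; order 5: 6; order 10: 6; order 25: 1; order 50: 1.
Total: 1 + 1 + 6 + 6 + 1 + 1 = 16.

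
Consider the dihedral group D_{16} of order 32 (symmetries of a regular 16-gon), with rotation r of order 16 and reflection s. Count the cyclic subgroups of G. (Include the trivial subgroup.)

A cyclic subgroup of order d is generated by each of its φ(d) elements of order d, so the cyclic subgroups of order d number (#elements of order d)/φ(d).
Cyclic subgroups by order — order 1: 1; order 2: 17; order 4: 1; order 8: 1; order 16: 1.
Total: 21.

21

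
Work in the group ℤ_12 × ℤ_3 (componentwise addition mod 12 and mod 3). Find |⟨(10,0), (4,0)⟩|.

6

|⟨(10,0)⟩| = 6 and |⟨(4,0)⟩| = 3, so |H| is a multiple of lcm(6, 3) = 6 and divides |G| = 36.
Closing under the operation: H = {(0,0), (2,0), (4,0), (6,0), (8,0), (10,0)}, so |H| = 6.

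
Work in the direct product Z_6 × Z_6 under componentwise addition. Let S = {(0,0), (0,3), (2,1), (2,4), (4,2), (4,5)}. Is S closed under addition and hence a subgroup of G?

|S| = 6 divides |G| = 36, consistent with Lagrange.
S contains the identity, every element's inverse is in S, and S is closed under +: it is a subgroup.
In fact S = ⟨(4,5)⟩.

Yes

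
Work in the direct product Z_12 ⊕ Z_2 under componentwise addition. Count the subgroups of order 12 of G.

3

|G| = 24 and 12 | 24, so subgroups of order 12 are possible by Lagrange.
The subgroups of order 12 are: {(0,0), (0,1), (2,0), (2,1), (4,0), (4,1), (6,0), (6,1), (8,0), (8,1), (10,0), (10,1)}; {(0,0), (1,0), (2,0), (3,0), (4,0), (5,0), (6,0), (7,0), (8,0), (9,0), (10,0), (11,0)}; {(0,0), (1,1), (2,0), (3,1), (4,0), (5,1), (6,0), (7,1), (8,0), (9,1), (10,0), (11,1)}.
So G has 3 subgroups of order 12.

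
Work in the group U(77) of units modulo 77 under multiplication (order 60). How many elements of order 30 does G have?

24

Enumerating element orders in G gives 24 elements of order 30.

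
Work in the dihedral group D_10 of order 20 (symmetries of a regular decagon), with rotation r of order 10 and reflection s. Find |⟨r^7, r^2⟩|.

|⟨r^7⟩| = 10 and |⟨r^2⟩| = 5, so |H| is a multiple of lcm(10, 5) = 10 and divides |G| = 20.
Closing under the operation: H = {e, r, r^2, r^3, r^4, r^5, r^6, r^7, r^8, r^9}, so |H| = 10.

10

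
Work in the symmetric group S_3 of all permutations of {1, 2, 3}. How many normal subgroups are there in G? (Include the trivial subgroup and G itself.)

G has 6 subgroups. Checking conjugation-invariance by order — order 1: 1/1 normal; order 2: 0/3 normal; order 3: 1/1 normal; order 6: 1/1 normal.
Total normal subgroups: 3.

3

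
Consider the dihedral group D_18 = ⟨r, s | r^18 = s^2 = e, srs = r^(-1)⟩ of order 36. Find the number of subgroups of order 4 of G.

|G| = 36 and 4 | 36, so subgroups of order 4 are possible by Lagrange.
The subgroups of order 4 are: {e, r^9, rs, r^10s}; {e, r^9, r^2s, r^11s}; {e, r^9, r^3s, r^12s}; {e, r^9, r^4s, r^13s}; … (9 in all).
So G has 9 subgroups of order 4.

9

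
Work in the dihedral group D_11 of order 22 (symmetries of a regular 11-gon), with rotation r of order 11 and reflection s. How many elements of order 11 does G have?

10

Enumerating element orders in G gives 10 elements of order 11.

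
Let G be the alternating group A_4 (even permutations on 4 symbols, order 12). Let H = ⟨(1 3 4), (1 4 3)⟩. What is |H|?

|⟨(1 3 4)⟩| = 3 and |⟨(1 4 3)⟩| = 3, so |H| is a multiple of lcm(3, 3) = 3 and divides |G| = 12.
Closing under the operation: H = {e, (1 3 4), (1 4 3)}, so |H| = 3.

3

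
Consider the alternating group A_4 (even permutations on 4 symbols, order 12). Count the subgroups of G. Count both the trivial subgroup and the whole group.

|G| = 12, so by Lagrange every subgroup order divides 12. Divisors: 1, 2, 3, 4, 6, 12.
Subgroups by order — order 1: 1; order 2: 3; order 3: 4; order 4: 1; order 6: 0; order 12: 1.
Total: 1 + 3 + 4 + 1 + 0 + 1 = 10.

10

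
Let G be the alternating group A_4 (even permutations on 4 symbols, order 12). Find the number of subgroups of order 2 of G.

|G| = 12 and 2 | 12, so subgroups of order 2 are possible by Lagrange.
The subgroups of order 2 are: {e, (1 2)(3 4)}; {e, (1 3)(2 4)}; {e, (1 4)(2 3)}.
So G has 3 subgroups of order 2.

3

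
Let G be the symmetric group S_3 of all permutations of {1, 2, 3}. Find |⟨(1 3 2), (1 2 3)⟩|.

3

|⟨(1 3 2)⟩| = 3 and |⟨(1 2 3)⟩| = 3, so |H| is a multiple of lcm(3, 3) = 3 and divides |G| = 6.
Closing under the operation: H = {e, (1 2 3), (1 3 2)}, so |H| = 3.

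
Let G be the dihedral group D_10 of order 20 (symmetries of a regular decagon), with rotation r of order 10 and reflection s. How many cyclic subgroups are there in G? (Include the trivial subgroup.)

Group the elements of G by the cyclic subgroup they generate; each cyclic subgroup of order d accounts for φ(d) elements.
Cyclic subgroups by order — order 1: 1; order 2: 11; order 5: 1; order 10: 1.
Total: 14.

14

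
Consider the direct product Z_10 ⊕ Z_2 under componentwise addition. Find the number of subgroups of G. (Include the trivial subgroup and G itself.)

10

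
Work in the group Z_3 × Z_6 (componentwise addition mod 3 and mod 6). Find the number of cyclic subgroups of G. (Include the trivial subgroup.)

Each element a generates a cyclic subgroup ⟨a⟩; distinct elements may generate the same one (a cyclic group of order d has φ(d) generators).
Cyclic subgroups by order — order 1: 1; order 2: 1; order 3: 4; order 6: 4.
Total: 10.

10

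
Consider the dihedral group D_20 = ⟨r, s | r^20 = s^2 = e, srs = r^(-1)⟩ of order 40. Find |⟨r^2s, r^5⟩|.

|⟨r^2s⟩| = 2 and |⟨r^5⟩| = 4, so |H| is a multiple of lcm(2, 4) = 4 and divides |G| = 40.
Closing under the operation: H = {e, r^5, r^10, r^15, r^2s, r^7s, r^12s, r^17s}, so |H| = 8.

8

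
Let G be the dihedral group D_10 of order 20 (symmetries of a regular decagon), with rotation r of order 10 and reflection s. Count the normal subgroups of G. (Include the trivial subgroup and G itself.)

G has 22 subgroups. Checking conjugation-invariance by order — order 1: 1/1 normal; order 2: 1/11 normal; order 4: 0/5 normal; order 5: 1/1 normal; order 10: 3/3 normal; order 20: 1/1 normal.
Total normal subgroups: 7.

7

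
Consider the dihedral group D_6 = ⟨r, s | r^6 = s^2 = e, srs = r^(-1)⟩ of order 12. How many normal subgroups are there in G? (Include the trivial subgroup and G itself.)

G has 16 subgroups. Checking conjugation-invariance by order — order 1: 1/1 normal; order 2: 1/7 normal; order 3: 1/1 normal; order 4: 0/3 normal; order 6: 3/3 normal; order 12: 1/1 normal.
Total normal subgroups: 7.

7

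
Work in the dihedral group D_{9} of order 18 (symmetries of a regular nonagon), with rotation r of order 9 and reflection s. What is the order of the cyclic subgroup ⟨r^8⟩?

9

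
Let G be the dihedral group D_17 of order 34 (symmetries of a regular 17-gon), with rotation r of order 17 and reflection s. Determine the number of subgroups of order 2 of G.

17

|G| = 34 and 2 | 34, so subgroups of order 2 are possible by Lagrange.
The subgroups of order 2 are: {e, r^10s}; {e, r^11s}; {e, r^12s}; {e, r^13s}; … (17 in all).
So G has 17 subgroups of order 2.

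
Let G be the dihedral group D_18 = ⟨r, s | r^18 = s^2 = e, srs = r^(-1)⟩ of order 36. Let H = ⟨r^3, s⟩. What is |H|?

12

|⟨r^3⟩| = 6 and |⟨s⟩| = 2, so |H| is a multiple of lcm(6, 2) = 6 and divides |G| = 36.
Closing under the operation: H = {e, r^3, r^6, r^9, r^12, r^15, s, r^3s, r^6s, r^9s, r^12s, r^15s}, so |H| = 12.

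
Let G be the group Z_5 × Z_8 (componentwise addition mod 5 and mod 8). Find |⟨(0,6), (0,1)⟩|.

8

|⟨(0,6)⟩| = 4 and |⟨(0,1)⟩| = 8, so |H| is a multiple of lcm(4, 8) = 8 and divides |G| = 40.
Closing under the operation: H = {(0,0), (0,1), (0,2), (0,3), (0,4), (0,5), (0,6), (0,7)}, so |H| = 8.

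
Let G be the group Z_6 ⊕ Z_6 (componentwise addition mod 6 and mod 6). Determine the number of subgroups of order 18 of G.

|G| = 36 and 18 | 36, so subgroups of order 18 are possible by Lagrange.
The subgroups of order 18 are: {(0,0), (0,1), (0,2), (0,3), (0,4), (0,5), (2,0), (2,1), (2,2), (2,3), (2,4), (2,5), (4,0), (4,1), (4,2), (4,3), (4,4), (4,5)}; {(0,0), (0,2), (0,4), (1,0), (1,2), (1,4), (2,0), (2,2), (2,4), (3,0), (3,2), (3,4), (4,0), (4,2), (4,4), (5,0), (5,2), (5,4)}; {(0,0), (0,2), (0,4), (1,1), (1,3), (1,5), (2,0), (2,2), (2,4), (3,1), (3,3), (3,5), (4,0), (4,2), (4,4), (5,1), (5,3), (5,5)}.
So G has 3 subgroups of order 18.

3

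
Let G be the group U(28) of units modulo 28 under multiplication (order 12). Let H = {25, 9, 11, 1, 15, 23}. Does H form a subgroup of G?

Yes

|H| = 6 divides |G| = 12, consistent with Lagrange.
H contains the identity, every element's inverse is in H, and H is closed under ·: it is a subgroup.
In fact H = ⟨23⟩.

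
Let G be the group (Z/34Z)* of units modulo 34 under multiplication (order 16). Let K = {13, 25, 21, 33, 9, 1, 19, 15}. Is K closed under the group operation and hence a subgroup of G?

|K| = 8 divides |G| = 16, consistent with Lagrange.
K contains the identity, every element's inverse is in K, and K is closed under ·: it is a subgroup.
In fact K = ⟨9⟩.

Yes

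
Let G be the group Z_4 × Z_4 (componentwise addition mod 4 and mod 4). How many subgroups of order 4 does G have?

|G| = 16 and 4 | 16, so subgroups of order 4 are possible by Lagrange.
The subgroups of order 4 are: {(0,0), (0,1), (0,2), (0,3)}; {(0,0), (0,2), (2,0), (2,2)}; {(0,0), (0,2), (2,1), (2,3)}; {(0,0), (1,0), (2,0), (3,0)}; … (7 in all).
So G has 7 subgroups of order 4.

7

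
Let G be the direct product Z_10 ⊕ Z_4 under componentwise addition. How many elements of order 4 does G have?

An element (a,b) has order lcm(ord(a), ord(b)); count pairs with lcm equal to 4.
Enumerating gives 4 such elements.

4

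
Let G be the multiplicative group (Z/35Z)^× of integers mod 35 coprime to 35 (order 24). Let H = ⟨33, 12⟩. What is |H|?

|⟨33⟩| = 12 and |⟨12⟩| = 12, so |H| is a multiple of lcm(12, 12) = 12 and divides |G| = 24.
Closing under the operation: H = {1, 3, 4, 9, 11, 12, 13, 16, 17, 27, 29, 33}, so |H| = 12.

12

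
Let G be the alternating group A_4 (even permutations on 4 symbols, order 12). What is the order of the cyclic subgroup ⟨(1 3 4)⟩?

Computing powers of (1 3 4): the smallest k with ((1 3 4))^k = e is k = 3.

3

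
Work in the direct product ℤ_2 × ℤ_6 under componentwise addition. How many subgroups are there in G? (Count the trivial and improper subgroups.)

|G| = 12, so by Lagrange every subgroup order divides 12. Divisors: 1, 2, 3, 4, 6, 12.
Subgroups by order — order 1: 1; order 2: 3; order 3: 1; order 4: 1; order 6: 3; order 12: 1.
Total: 1 + 3 + 1 + 1 + 3 + 1 = 10.

10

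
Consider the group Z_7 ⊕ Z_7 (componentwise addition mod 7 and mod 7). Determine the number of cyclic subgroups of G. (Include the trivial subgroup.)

A cyclic subgroup of order d is generated by each of its φ(d) elements of order d, so the cyclic subgroups of order d number (#elements of order d)/φ(d).
Cyclic subgroups by order — order 1: 1; order 7: 8.
Total: 9.

9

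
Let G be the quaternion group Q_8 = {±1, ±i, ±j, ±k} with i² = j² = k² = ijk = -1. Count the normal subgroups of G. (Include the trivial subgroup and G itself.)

G has 6 subgroups. Checking conjugation-invariance by order — order 1: 1/1 normal; order 2: 1/1 normal; order 4: 3/3 normal; order 8: 1/1 normal.
Total normal subgroups: 6.

6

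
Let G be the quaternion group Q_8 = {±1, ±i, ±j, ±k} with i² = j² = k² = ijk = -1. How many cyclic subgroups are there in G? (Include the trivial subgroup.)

Each element a generates a cyclic subgroup ⟨a⟩; distinct elements may generate the same one (a cyclic group of order d has φ(d) generators).
Cyclic subgroups by order — order 1: 1; order 2: 1; order 4: 3.
Total: 5.

5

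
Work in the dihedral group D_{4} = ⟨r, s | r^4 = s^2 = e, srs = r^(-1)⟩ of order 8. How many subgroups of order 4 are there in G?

|G| = 8 and 4 | 8, so subgroups of order 4 are possible by Lagrange.
The subgroups of order 4 are: {e, r, r^2, r^3}; {e, r^2, s, r^2s}; {e, r^2, rs, r^3s}.
So G has 3 subgroups of order 4.

3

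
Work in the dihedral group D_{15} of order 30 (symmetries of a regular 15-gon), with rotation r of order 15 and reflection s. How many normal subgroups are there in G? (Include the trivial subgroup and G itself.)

G has 28 subgroups. Checking conjugation-invariance by order — order 1: 1/1 normal; order 2: 0/15 normal; order 3: 1/1 normal; order 5: 1/1 normal; order 6: 0/5 normal; order 10: 0/3 normal; order 15: 1/1 normal; order 30: 1/1 normal.
Total normal subgroups: 5.

5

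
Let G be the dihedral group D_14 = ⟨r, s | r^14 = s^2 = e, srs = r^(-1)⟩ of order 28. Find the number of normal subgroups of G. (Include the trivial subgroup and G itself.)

G has 28 subgroups. Checking conjugation-invariance by order — order 1: 1/1 normal; order 2: 1/15 normal; order 4: 0/7 normal; order 7: 1/1 normal; order 14: 3/3 normal; order 28: 1/1 normal.
Total normal subgroups: 7.

7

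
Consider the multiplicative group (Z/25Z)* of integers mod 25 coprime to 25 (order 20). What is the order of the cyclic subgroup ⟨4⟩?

Compute successive powers of 4 mod 25: 4, 16, 14, 6, 24, 21, 9, 11, …; 4^10 ≡ 1 (mod 25).
So |⟨4⟩| = 10.

10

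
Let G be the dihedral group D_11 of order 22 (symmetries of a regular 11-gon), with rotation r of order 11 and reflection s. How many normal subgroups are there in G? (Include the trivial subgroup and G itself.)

3

G has 14 subgroups. Checking conjugation-invariance by order — order 1: 1/1 normal; order 2: 0/11 normal; order 11: 1/1 normal; order 22: 1/1 normal.
Total normal subgroups: 3.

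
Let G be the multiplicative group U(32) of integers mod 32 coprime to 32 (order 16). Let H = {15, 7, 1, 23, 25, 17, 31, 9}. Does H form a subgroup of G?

|H| = 8 divides |G| = 16, consistent with Lagrange.
H contains the identity, every element's inverse is in H, and H is closed under ·: it is a subgroup.

Yes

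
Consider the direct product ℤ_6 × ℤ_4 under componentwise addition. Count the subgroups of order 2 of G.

3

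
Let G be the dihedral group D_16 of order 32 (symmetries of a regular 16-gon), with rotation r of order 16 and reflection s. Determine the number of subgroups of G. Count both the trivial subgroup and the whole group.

|G| = 32, so by Lagrange every subgroup order divides 32. Divisors: 1, 2, 4, 8, 16, 32.
Subgroups by order — order 1: 1; order 2: 17; order 4: 9; order 8: 5; order 16: 3; order 32: 1.
Total: 1 + 17 + 9 + 5 + 3 + 1 = 36.

36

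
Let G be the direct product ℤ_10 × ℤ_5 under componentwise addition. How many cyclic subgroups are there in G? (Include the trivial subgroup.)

14

Group the elements of G by the cyclic subgroup they generate; each cyclic subgroup of order d accounts for φ(d) elements.
Cyclic subgroups by order — order 1: 1; order 2: 1; order 5: 6; order 10: 6.
Total: 14.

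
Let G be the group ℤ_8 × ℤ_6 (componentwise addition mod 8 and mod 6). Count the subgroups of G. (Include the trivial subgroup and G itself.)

|G| = 48, so by Lagrange every subgroup order divides 48. Divisors: 1, 2, 3, 4, 6, 8, 12, 16, 24, 48.
Subgroups by order — order 1: 1; order 2: 3; order 3: 1; order 4: 3; order 6: 3; order 8: 3; order 12: 3; order 16: 1; order 24: 3; order 48: 1.
Total: 1 + 3 + 1 + 3 + 3 + 3 + 3 + 1 + 3 + 1 = 22.

22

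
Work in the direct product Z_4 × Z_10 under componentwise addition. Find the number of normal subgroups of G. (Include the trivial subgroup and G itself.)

16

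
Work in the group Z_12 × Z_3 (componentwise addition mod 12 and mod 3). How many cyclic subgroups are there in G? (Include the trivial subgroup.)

15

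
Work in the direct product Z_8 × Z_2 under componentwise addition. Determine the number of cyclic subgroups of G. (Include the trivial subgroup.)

8

Each element a generates a cyclic subgroup ⟨a⟩; distinct elements may generate the same one (a cyclic group of order d has φ(d) generators).
Cyclic subgroups by order — order 1: 1; order 2: 3; order 4: 2; order 8: 2.
Total: 8.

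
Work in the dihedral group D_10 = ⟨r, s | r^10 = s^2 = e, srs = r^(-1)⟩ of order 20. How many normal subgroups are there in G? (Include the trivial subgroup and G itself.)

7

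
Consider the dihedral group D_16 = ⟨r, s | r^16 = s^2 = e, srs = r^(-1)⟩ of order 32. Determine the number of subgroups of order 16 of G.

3

|G| = 32 and 16 | 32, so subgroups of order 16 are possible by Lagrange.
The subgroups of order 16 are: {e, r, r^2, r^3, r^4, r^5, r^6, r^7, r^8, r^9, r^10, r^11, r^12, r^13, r^14, r^15}; {e, r^2, r^4, r^6, r^8, r^10, r^12, r^14, s, r^2s, r^4s, r^6s, r^8s, r^10s, r^12s, r^14s}; {e, r^2, r^4, r^6, r^8, r^10, r^12, r^14, rs, r^3s, r^5s, r^7s, r^9s, r^11s, r^13s, r^15s}.
So G has 3 subgroups of order 16.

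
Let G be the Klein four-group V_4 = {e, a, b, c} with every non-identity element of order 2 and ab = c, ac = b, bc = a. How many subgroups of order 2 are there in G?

3

|G| = 4 and 2 | 4, so subgroups of order 2 are possible by Lagrange.
The subgroups of order 2 are: {e, a}; {e, b}; {e, c}.
So G has 3 subgroups of order 2.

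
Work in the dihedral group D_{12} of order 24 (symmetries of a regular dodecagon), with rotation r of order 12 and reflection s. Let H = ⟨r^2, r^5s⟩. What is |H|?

|⟨r^2⟩| = 6 and |⟨r^5s⟩| = 2, so |H| is a multiple of lcm(6, 2) = 6 and divides |G| = 24.
Closing under the operation: H = {e, r^2, r^4, r^6, r^8, r^10, rs, r^3s, r^5s, r^7s, r^9s, r^11s}, so |H| = 12.

12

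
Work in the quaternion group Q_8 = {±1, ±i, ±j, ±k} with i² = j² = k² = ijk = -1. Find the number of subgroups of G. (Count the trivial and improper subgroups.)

6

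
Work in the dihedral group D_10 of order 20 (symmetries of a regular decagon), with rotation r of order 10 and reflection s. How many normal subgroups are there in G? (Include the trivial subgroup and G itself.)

7

G has 22 subgroups. Checking conjugation-invariance by order — order 1: 1/1 normal; order 2: 1/11 normal; order 4: 0/5 normal; order 5: 1/1 normal; order 10: 3/3 normal; order 20: 1/1 normal.
Total normal subgroups: 7.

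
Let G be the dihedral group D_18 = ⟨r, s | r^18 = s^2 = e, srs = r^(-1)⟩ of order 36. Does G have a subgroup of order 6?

Yes

6 | 36. A subgroup of order 6 is {e, r^6, r^12, r^4s, r^10s, r^16s}.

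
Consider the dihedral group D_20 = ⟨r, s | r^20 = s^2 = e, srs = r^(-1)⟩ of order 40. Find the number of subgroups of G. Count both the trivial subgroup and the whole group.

|G| = 40, so by Lagrange every subgroup order divides 40. Divisors: 1, 2, 4, 5, 8, 10, 20, 40.
Subgroups by order — order 1: 1; order 2: 21; order 4: 11; order 5: 1; order 8: 5; order 10: 5; order 20: 3; order 40: 1.
Total: 1 + 21 + 11 + 1 + 5 + 5 + 3 + 1 = 48.

48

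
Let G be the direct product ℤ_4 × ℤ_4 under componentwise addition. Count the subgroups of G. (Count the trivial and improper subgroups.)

15

|G| = 16, so by Lagrange every subgroup order divides 16. Divisors: 1, 2, 4, 8, 16.
Subgroups by order — order 1: 1; order 2: 3; order 4: 7; order 8: 3; order 16: 1.
Total: 1 + 3 + 7 + 3 + 1 = 15.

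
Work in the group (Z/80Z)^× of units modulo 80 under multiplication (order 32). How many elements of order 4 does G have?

24

Enumerating element orders in G gives 24 elements of order 4.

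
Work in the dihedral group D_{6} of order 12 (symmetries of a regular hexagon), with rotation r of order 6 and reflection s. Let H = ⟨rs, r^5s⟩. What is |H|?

|⟨rs⟩| = 2 and |⟨r^5s⟩| = 2, so |H| is a multiple of lcm(2, 2) = 2 and divides |G| = 12.
Closing under the operation: H = {e, r^2, r^4, rs, r^3s, r^5s}, so |H| = 6.

6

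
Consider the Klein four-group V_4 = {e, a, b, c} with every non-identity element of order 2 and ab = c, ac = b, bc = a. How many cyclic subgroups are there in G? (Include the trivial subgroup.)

Each element a generates a cyclic subgroup ⟨a⟩; distinct elements may generate the same one (a cyclic group of order d has φ(d) generators).
Cyclic subgroups by order — order 1: 1; order 2: 3.
Total: 4.

4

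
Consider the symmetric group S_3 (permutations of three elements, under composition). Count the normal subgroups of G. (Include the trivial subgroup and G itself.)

3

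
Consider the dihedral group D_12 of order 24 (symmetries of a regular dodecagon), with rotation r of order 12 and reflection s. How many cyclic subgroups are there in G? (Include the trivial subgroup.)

18

Group the elements of G by the cyclic subgroup they generate; each cyclic subgroup of order d accounts for φ(d) elements.
Cyclic subgroups by order — order 1: 1; order 2: 13; order 3: 1; order 4: 1; order 6: 1; order 12: 1.
Total: 18.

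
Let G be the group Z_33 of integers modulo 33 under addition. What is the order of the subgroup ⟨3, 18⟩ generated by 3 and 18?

11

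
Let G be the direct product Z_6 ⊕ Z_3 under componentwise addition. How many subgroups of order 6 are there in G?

|G| = 18 and 6 | 18, so subgroups of order 6 are possible by Lagrange.
The subgroups of order 6 are: {(0,0), (0,1), (0,2), (3,0), (3,1), (3,2)}; {(0,0), (1,0), (2,0), (3,0), (4,0), (5,0)}; {(0,0), (1,1), (2,2), (3,0), (4,1), (5,2)}; {(0,0), (1,2), (2,1), (3,0), (4,2), (5,1)}.
So G has 4 subgroups of order 6.

4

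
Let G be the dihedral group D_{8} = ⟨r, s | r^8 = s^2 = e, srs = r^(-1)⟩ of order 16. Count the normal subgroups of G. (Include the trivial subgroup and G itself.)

G has 19 subgroups. Checking conjugation-invariance by order — order 1: 1/1 normal; order 2: 1/9 normal; order 4: 1/5 normal; order 8: 3/3 normal; order 16: 1/1 normal.
Total normal subgroups: 7.

7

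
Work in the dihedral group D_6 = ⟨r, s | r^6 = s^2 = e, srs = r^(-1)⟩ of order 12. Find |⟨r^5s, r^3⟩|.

4

|⟨r^5s⟩| = 2 and |⟨r^3⟩| = 2, so |H| is a multiple of lcm(2, 2) = 2 and divides |G| = 12.
Closing under the operation: H = {e, r^3, r^2s, r^5s}, so |H| = 4.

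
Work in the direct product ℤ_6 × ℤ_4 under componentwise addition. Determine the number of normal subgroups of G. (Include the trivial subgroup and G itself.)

G is abelian, so every subgroup is normal.
G has 16 subgroups in total, hence 16 normal subgroups.

16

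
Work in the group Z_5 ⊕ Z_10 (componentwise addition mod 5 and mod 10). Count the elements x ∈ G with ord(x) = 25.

0

An element (a,b) has order lcm(ord(a), ord(b)); count pairs with lcm equal to 25.
Enumerating gives 0 such elements.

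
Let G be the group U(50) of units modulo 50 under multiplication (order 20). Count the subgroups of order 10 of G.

1

|G| = 20 and 10 | 20, so subgroups of order 10 are possible by Lagrange.
The subgroups of order 10 are: {1, 9, 11, 19, 21, 29, 31, 39, 41, 49}.
So G has 1 subgroup of order 10.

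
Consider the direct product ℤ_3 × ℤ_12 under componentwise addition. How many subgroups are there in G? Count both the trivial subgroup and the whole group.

18

|G| = 36, so by Lagrange every subgroup order divides 36. Divisors: 1, 2, 3, 4, 6, 9, 12, 18, 36.
Subgroups by order — order 1: 1; order 2: 1; order 3: 4; order 4: 1; order 6: 4; order 9: 1; order 12: 4; order 18: 1; order 36: 1.
Total: 1 + 1 + 4 + 1 + 4 + 1 + 4 + 1 + 1 = 18.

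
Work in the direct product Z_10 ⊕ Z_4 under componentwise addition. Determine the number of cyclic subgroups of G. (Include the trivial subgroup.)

12

A cyclic subgroup of order d is generated by each of its φ(d) elements of order d, so the cyclic subgroups of order d number (#elements of order d)/φ(d).
Cyclic subgroups by order — order 1: 1; order 2: 3; order 4: 2; order 5: 1; order 10: 3; order 20: 2.
Total: 12.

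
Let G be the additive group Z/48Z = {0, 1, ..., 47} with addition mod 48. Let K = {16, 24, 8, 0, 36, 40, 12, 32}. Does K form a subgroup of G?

Closure fails: 32 + 36 = 20 ∉ K. So K is not a subgroup.

No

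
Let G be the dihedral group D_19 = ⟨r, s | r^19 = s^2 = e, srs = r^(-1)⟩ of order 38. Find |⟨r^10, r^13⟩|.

|⟨r^10⟩| = 19 and |⟨r^13⟩| = 19, so |H| is a multiple of lcm(19, 19) = 19 and divides |G| = 38.
Closing under the operation: H = {e, r, r^2, r^3, r^4, r^5, r^6, r^7, r^8, r^9, r^10, r^11, r^12, r^13, r^14, r^15, r^16, r^17, r^18}, so |H| = 19.

19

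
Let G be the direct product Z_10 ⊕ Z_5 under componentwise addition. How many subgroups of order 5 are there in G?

|G| = 50 and 5 | 50, so subgroups of order 5 are possible by Lagrange.
The subgroups of order 5 are: {(0,0), (0,1), (0,2), (0,3), (0,4)}; {(0,0), (2,0), (4,0), (6,0), (8,0)}; {(0,0), (2,1), (4,2), (6,3), (8,4)}; {(0,0), (2,2), (4,4), (6,1), (8,3)}; … (6 in all).
So G has 6 subgroups of order 5.

6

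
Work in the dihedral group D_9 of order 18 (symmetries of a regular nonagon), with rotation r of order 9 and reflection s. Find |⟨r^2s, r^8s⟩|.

|⟨r^2s⟩| = 2 and |⟨r^8s⟩| = 2, so |H| is a multiple of lcm(2, 2) = 2 and divides |G| = 18.
Closing under the operation: H = {e, r^3, r^6, r^2s, r^5s, r^8s}, so |H| = 6.

6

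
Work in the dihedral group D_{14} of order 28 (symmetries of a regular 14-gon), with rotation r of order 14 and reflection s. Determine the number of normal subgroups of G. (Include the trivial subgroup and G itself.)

7

G has 28 subgroups. Checking conjugation-invariance by order — order 1: 1/1 normal; order 2: 1/15 normal; order 4: 0/7 normal; order 7: 1/1 normal; order 14: 3/3 normal; order 28: 1/1 normal.
Total normal subgroups: 7.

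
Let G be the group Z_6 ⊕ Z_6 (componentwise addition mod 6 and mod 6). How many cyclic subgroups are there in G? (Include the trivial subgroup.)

A cyclic subgroup of order d is generated by each of its φ(d) elements of order d, so the cyclic subgroups of order d number (#elements of order d)/φ(d).
Cyclic subgroups by order — order 1: 1; order 2: 3; order 3: 4; order 6: 12.
Total: 20.

20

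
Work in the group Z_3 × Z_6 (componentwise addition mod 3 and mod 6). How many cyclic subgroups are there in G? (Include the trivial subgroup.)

10

Each element a generates a cyclic subgroup ⟨a⟩; distinct elements may generate the same one (a cyclic group of order d has φ(d) generators).
Cyclic subgroups by order — order 1: 1; order 2: 1; order 3: 4; order 6: 4.
Total: 10.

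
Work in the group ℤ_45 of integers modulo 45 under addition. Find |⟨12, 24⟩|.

15

|⟨12⟩| = 15 and |⟨24⟩| = 15, so |H| is a multiple of lcm(15, 15) = 15 and divides |G| = 45.
Closing under the operation: H = {0, 3, 6, 9, 12, 15, 18, 21, 24, 27, 30, 33, 36, 39, 42}, so |H| = 15.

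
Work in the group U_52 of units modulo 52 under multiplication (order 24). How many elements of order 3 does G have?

The elements of order 3 are: 9, 29.
That's 2.

2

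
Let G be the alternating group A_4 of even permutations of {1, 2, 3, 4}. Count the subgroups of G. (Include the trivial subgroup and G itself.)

|G| = 12, so by Lagrange every subgroup order divides 12. Divisors: 1, 2, 3, 4, 6, 12.
Subgroups by order — order 1: 1; order 2: 3; order 3: 4; order 4: 1; order 6: 0; order 12: 1.
Total: 1 + 3 + 4 + 1 + 0 + 1 = 10.

10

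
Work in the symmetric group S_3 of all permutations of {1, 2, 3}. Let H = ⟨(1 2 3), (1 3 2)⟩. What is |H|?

|⟨(1 2 3)⟩| = 3 and |⟨(1 3 2)⟩| = 3, so |H| is a multiple of lcm(3, 3) = 3 and divides |G| = 6.
Closing under the operation: H = {e, (1 2 3), (1 3 2)}, so |H| = 3.

3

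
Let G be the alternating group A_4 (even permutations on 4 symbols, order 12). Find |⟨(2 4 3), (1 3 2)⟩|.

12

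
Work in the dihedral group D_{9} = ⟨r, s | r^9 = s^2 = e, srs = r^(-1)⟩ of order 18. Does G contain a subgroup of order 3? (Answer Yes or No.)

3 | 18. A subgroup of order 3 is {e, r^3, r^6}.

Yes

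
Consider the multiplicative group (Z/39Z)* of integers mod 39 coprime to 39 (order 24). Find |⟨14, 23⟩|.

12

|⟨14⟩| = 2 and |⟨23⟩| = 6, so |H| is a multiple of lcm(2, 6) = 6 and divides |G| = 24.
Closing under the operation: H = {1, 4, 10, 14, 16, 17, 22, 23, 25, 29, 35, 38}, so |H| = 12.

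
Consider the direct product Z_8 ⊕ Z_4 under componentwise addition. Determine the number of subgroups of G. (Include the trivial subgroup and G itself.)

22

|G| = 32, so by Lagrange every subgroup order divides 32. Divisors: 1, 2, 4, 8, 16, 32.
Subgroups by order — order 1: 1; order 2: 3; order 4: 7; order 8: 7; order 16: 3; order 32: 1.
Total: 1 + 3 + 7 + 7 + 3 + 1 = 22.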